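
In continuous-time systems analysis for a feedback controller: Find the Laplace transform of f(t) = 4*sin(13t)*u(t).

Standard pair: sin(wt)*u(t) <-> w/(s^2+w^2)
With w = 13: L{4*sin(13t)*u(t)} = 52/(s^2+169)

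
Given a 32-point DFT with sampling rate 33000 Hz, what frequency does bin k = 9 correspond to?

The frequency of DFT bin k is: f_k = k * f_s / N
f_9 = 9 * 33000 / 32 = 37125/4 Hz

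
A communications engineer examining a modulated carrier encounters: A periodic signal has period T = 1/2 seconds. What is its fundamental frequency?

The fundamental frequency is the reciprocal of the period.
f = 1/T = 1/(1/2) = 2 Hz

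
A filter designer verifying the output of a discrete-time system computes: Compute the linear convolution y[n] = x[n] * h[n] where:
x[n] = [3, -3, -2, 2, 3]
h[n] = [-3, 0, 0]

y[n] = sum_k x[k]*h[n-k]. Output length = len(x) + len(h) - 1 = 5 + 3 - 1 = 7.
y[0] = 3*-3 = -9
y[1] = -3*-3 + 3*0 = 9
y[2] = -2*-3 + -3*0 + 3*0 = 6
y[3] = 2*-3 + -2*0 + -3*0 = -6
y[4] = 3*-3 + 2*0 + -2*0 = -9
y[5] = 3*0 + 2*0 = 0
y[6] = 3*0 = 0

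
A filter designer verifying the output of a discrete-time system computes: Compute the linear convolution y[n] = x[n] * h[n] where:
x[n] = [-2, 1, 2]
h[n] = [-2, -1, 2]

y[n] = sum_k x[k]*h[n-k]. Output length = len(x) + len(h) - 1 = 3 + 3 - 1 = 5.
y[0] = -2*-2 = 4
y[1] = 1*-2 + -2*-1 = 0
y[2] = 2*-2 + 1*-1 + -2*2 = -9
y[3] = 2*-1 + 1*2 = 0
y[4] = 2*2 = 4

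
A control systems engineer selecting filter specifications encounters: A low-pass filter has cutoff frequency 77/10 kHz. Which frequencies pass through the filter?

A low-pass filter passes all frequencies below the cutoff frequency 77/10 kHz and attenuates higher frequencies.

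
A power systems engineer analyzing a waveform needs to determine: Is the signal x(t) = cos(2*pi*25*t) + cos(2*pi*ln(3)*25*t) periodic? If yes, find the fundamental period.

f1 = 25 Hz, f2 = 25*ln(3) Hz
Ratio f2/f1 = ln(3), which is irrational.
Since the frequency ratio is irrational, no common period exists.
The signal is not periodic.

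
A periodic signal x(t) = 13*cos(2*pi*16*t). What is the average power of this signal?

Average power of A*cos(wt) is A^2/2.
P = 13^2 / 2 = 169/2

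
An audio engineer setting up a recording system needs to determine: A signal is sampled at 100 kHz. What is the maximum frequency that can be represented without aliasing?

The maximum frequency that can be represented without aliasing
is the Nyquist frequency: f_max = f_s / 2 = 100 kHz / 2 = 50 kHz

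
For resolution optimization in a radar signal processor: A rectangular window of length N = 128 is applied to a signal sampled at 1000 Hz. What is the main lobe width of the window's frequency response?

For a rectangular window of length N,
the main lobe width in frequency is 2*f_s/N.
= 2*1000/128 = 125/8 Hz
This determines the minimum frequency separation for resolving two sinusoids.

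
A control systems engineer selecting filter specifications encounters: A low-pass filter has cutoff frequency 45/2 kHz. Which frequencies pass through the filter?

A low-pass filter passes all frequencies below the cutoff frequency 45/2 kHz and attenuates higher frequencies.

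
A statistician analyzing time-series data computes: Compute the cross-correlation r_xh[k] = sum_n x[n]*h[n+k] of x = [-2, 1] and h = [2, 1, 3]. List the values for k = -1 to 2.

Both sequences indexed from 0 and zero outside their support.
Lags with overlap: k = -1 to 2.
  r_xh[-1] = x[1]*h[0] = 2
  r_xh[0] = x[0]*h[0] + x[1]*h[1] = -3
  r_xh[1] = x[0]*h[1] + x[1]*h[2] = 1
  r_xh[2] = x[0]*h[2] = -6
r_xh = [2, -3, 1, -6] (for k = -1, ..., 2)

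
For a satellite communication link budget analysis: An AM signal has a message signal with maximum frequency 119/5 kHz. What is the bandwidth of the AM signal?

In AM (double-sideband), the bandwidth is twice the message frequency.
BW = 2 * f_m = 2 * 119/5 kHz = 238/5 kHz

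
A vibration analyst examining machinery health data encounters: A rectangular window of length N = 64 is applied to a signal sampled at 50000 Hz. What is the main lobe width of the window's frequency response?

For a rectangular window of length N,
the main lobe width in frequency is 2*f_s/N.
= 2*50000/64 = 3125/2 Hz
This determines the minimum frequency separation for resolving two sinusoids.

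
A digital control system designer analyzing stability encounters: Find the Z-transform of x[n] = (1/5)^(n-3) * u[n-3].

Time-shifting property: if X(z) = Z{x[n]}, then Z{x[n-d]} = z^(-d) * X(z)
X(z) = z/(z - 1/5) for x[n] = (1/5)^n * u[n]
Z{x[n-3]} = z^(-3) * z/(z - 1/5) = z^(-2)/(z - 1/5)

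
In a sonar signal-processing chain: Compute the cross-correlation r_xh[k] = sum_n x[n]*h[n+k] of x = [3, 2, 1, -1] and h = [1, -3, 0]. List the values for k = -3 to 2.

Both sequences indexed from 0 and zero outside their support.
Lags with overlap: k = -3 to 2.
  r_xh[-3] = x[3]*h[0] = -1
  r_xh[-2] = x[2]*h[0] + x[3]*h[1] = 4
  r_xh[-1] = x[1]*h[0] + x[2]*h[1] + x[3]*h[2] = -1
  r_xh[0] = x[0]*h[0] + x[1]*h[1] + x[2]*h[2] = -3
  r_xh[1] = x[0]*h[1] + x[1]*h[2] = -9
  r_xh[2] = x[0]*h[2] = 0
r_xh = [-1, 4, -1, -3, -9, 0] (for k = -3, ..., 2)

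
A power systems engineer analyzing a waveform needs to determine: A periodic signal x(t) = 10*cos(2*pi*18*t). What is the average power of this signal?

Average power of A*cos(wt) is A^2/2.
P = 10^2 / 2 = 100/2 = 50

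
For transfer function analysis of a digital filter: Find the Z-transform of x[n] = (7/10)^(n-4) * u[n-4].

Time-shifting property: if X(z) = Z{x[n]}, then Z{x[n-d]} = z^(-d) * X(z)
X(z) = z/(z - 7/10) for x[n] = (7/10)^n * u[n]
Z{x[n-4]} = z^(-4) * z/(z - 7/10) = z^(-3)/(z - 7/10)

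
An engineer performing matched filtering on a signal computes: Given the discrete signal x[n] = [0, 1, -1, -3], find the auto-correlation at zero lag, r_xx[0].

The auto-correlation at zero lag r_xx[0] equals the signal energy.
r_xx[0] = sum of x[n]^2 = 0^2 + 1^2 + (-1)^2 + (-3)^2
= 0 + 1 + 1 + 9 = 11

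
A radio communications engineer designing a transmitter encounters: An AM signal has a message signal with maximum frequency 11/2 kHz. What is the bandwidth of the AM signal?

In AM (double-sideband), the bandwidth is twice the message frequency.
BW = 2 * f_m = 2 * 11/2 kHz = 11 kHz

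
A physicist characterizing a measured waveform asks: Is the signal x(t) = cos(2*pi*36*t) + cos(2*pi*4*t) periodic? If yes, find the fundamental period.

f1 = 36 Hz, f2 = 4 Hz
Period T1 = 1/36, T2 = 1/4
Ratio T1/T2 = 4/36, which is rational.
The signal is periodic with fundamental period T = 1/GCD(36,4) = 1/4 s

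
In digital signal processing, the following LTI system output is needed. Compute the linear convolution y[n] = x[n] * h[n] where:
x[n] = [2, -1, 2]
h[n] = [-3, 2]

y[n] = sum_k x[k]*h[n-k]. Output length = len(x) + len(h) - 1 = 3 + 2 - 1 = 4.
y[0] = 2*-3 = -6
y[1] = -1*-3 + 2*2 = 7
y[2] = 2*-3 + -1*2 = -8
y[3] = 2*2 = 4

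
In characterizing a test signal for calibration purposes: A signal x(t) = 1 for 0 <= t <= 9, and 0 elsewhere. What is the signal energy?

Energy = integral of |x(t)|^2 dt over the signal duration
= 1^2 * 9 = 1 * 9 = 9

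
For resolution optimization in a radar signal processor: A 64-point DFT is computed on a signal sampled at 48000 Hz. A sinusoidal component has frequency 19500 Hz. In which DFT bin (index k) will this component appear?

DFT frequency resolution = f_s/N = 48000/64 = 750 Hz
Bin index k = f_signal / resolution = 19500 / 750 = 26
The signal frequency 19500 Hz falls in DFT bin k = 26.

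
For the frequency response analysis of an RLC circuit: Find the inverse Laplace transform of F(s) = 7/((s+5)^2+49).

Standard pair: w/((s+a)^2+w^2) <-> e^(-at)*sin(wt)*u(t)
With a=5, w=7: f(t) = e^(-5t)*sin(7t)*u(t)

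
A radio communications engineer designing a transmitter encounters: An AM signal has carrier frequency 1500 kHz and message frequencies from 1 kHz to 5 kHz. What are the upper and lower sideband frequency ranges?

Upper sideband (USB) = fc + [fm_low, fm_high] = 1500 + [1, 5] = [1501, 1505] kHz
Lower sideband (LSB) = fc - [fm_high, fm_low] = 1500 - [5, 1] = [1495, 1499] kHz
Total occupied spectrum: 1495 kHz to 1505 kHz (plus carrier at 1500 kHz)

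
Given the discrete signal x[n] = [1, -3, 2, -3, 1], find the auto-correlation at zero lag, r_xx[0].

The auto-correlation at zero lag r_xx[0] equals the signal energy.
r_xx[0] = sum of x[n]^2 = 1^2 + (-3)^2 + 2^2 + (-3)^2 + 1^2
= 1 + 9 + 4 + 9 + 1 = 24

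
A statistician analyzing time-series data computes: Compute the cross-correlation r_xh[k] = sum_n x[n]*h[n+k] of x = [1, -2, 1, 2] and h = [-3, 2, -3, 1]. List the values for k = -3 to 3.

Both sequences indexed from 0 and zero outside their support.
Lags with overlap: k = -3 to 3.
  r_xh[-3] = x[3]*h[0] = -6
  r_xh[-2] = x[2]*h[0] + x[3]*h[1] = 1
  r_xh[-1] = x[1]*h[0] + x[2]*h[1] + x[3]*h[2] = 2
  r_xh[0] = x[0]*h[0] + x[1]*h[1] + x[2]*h[2] + x[3]*h[3] = -8
  r_xh[1] = x[0]*h[1] + x[1]*h[2] + x[2]*h[3] = 9
  r_xh[2] = x[0]*h[2] + x[1]*h[3] = -5
  r_xh[3] = x[0]*h[3] = 1
r_xh = [-6, 1, 2, -8, 9, -5, 1] (for k = -3, ..., 3)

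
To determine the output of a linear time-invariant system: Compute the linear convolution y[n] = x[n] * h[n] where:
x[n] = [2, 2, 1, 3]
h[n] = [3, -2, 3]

y[n] = sum_k x[k]*h[n-k]. Output length = len(x) + len(h) - 1 = 4 + 3 - 1 = 6.
y[0] = 2*3 = 6
y[1] = 2*3 + 2*-2 = 2
y[2] = 1*3 + 2*-2 + 2*3 = 5
y[3] = 3*3 + 1*-2 + 2*3 = 13
y[4] = 3*-2 + 1*3 = -3
y[5] = 3*3 = 9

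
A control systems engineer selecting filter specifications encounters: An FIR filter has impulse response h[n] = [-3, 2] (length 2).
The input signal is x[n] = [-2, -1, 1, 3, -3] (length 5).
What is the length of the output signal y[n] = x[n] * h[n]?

For linear convolution, the output length is:
len(y) = len(x) + len(h) - 1 = 5 + 2 - 1 = 6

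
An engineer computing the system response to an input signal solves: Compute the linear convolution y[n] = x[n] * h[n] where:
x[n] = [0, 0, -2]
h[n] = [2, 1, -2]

y[n] = sum_k x[k]*h[n-k]. Output length = len(x) + len(h) - 1 = 3 + 3 - 1 = 5.
y[0] = 0*2 = 0
y[1] = 0*2 + 0*1 = 0
y[2] = -2*2 + 0*1 + 0*-2 = -4
y[3] = -2*1 + 0*-2 = -2
y[4] = -2*-2 = 4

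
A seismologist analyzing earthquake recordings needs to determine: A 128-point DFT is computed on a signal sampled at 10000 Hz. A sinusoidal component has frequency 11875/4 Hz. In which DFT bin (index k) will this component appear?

DFT frequency resolution = f_s/N = 10000/128 = 625/8 Hz
Bin index k = f_signal / resolution = 11875/4 / 625/8 = 38
The signal frequency 11875/4 Hz falls in DFT bin k = 38.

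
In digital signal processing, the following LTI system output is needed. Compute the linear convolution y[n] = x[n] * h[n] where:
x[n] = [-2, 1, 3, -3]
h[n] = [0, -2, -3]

y[n] = sum_k x[k]*h[n-k]. Output length = len(x) + len(h) - 1 = 4 + 3 - 1 = 6.
y[0] = -2*0 = 0
y[1] = 1*0 + -2*-2 = 4
y[2] = 3*0 + 1*-2 + -2*-3 = 4
y[3] = -3*0 + 3*-2 + 1*-3 = -9
y[4] = -3*-2 + 3*-3 = -3
y[5] = -3*-3 = 9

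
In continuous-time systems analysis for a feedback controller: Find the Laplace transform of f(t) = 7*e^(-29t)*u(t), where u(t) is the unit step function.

Standard Laplace transform pair:
e^(-at)*u(t) <-> 1/(s+a)
With a = 29: L{7*e^(-29t)*u(t)} = 7/(s+29), ROC: Re(s) > -29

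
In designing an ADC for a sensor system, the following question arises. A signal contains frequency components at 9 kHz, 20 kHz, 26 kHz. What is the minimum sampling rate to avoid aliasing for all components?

The highest frequency component is f_max = 26 kHz.
Nyquist rate = 2 * f_max = 2 * 26 kHz = 52 kHz.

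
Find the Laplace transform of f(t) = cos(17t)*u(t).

Standard pair: cos(wt)*u(t) <-> s/(s^2+w^2)
With w = 17: L{cos(17t)*u(t)} = s/(s^2+289)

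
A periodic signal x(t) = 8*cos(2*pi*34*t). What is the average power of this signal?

Average power of A*cos(wt) is A^2/2.
P = 8^2 / 2 = 64/2 = 32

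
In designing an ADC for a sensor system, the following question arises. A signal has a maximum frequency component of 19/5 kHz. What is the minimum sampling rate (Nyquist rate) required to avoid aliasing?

By the Nyquist-Shannon sampling theorem,
the minimum sampling rate (Nyquist rate) must be at least 2 * f_max.
Nyquist rate = 2 * 19/5 kHz = 38/5 kHz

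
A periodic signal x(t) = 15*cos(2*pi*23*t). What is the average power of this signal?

Average power of A*cos(wt) is A^2/2.
P = 15^2 / 2 = 225/2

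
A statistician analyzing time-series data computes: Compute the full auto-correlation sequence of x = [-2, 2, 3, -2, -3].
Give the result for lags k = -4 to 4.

r_xx[k] = sum_m x[m]*x[m+k], indexed from 0, for k = -4 to 4:
  r_xx[-4] = x[4]*x[0] = 6
  r_xx[-3] = x[3]*x[0] + x[4]*x[1] = -2
  r_xx[-2] = x[2]*x[0] + x[3]*x[1] + x[4]*x[2] = -19
  r_xx[-1] = x[1]*x[0] + x[2]*x[1] + x[3]*x[2] + x[4]*x[3] = 2
  r_xx[0] = x[0]*x[0] + x[1]*x[1] + x[2]*x[2] + x[3]*x[3] + x[4]*x[4] = 30
  r_xx[1] = x[0]*x[1] + x[1]*x[2] + x[2]*x[3] + x[3]*x[4] = 2
  r_xx[2] = x[0]*x[2] + x[1]*x[3] + x[2]*x[4] = -19
  r_xx[3] = x[0]*x[3] + x[1]*x[4] = -2
  r_xx[4] = x[0]*x[4] = 6
r_xx = [6, -2, -19, 2, 30, 2, -19, -2, 6]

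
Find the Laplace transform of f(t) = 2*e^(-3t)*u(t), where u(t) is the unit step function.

Standard Laplace transform pair:
e^(-at)*u(t) <-> 1/(s+a)
With a = 3: L{2*e^(-3t)*u(t)} = 2/(s+3), ROC: Re(s) > -3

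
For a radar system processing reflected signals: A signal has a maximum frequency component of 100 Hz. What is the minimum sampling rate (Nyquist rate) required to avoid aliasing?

By the Nyquist-Shannon sampling theorem,
the minimum sampling rate (Nyquist rate) must be at least 2 * f_max.
Nyquist rate = 2 * 100 Hz = 200 Hz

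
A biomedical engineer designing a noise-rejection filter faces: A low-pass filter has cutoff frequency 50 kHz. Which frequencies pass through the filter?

A low-pass filter passes all frequencies below the cutoff frequency 50 kHz and attenuates higher frequencies.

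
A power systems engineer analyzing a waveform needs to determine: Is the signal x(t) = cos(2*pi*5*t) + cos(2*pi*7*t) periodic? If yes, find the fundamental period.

f1 = 5 Hz, f2 = 7 Hz
Period T1 = 1/5, T2 = 1/7
Ratio T1/T2 = 7/5, which is rational.
The signal is periodic with fundamental period T = 1/GCD(5,7) = 1 s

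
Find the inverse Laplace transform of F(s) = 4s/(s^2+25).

Standard pair: s/(s^2+w^2) <-> cos(wt)*u(t)
With k=4, w=5: f(t) = 4*cos(5t)*u(t)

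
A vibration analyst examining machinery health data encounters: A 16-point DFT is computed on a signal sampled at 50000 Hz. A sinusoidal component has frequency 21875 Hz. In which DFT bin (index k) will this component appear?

DFT frequency resolution = f_s/N = 50000/16 = 3125 Hz
Bin index k = f_signal / resolution = 21875 / 3125 = 7
The signal frequency 21875 Hz falls in DFT bin k = 7.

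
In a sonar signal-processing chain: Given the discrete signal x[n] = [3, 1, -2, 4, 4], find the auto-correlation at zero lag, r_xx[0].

The auto-correlation at zero lag r_xx[0] equals the signal energy.
r_xx[0] = sum of x[n]^2 = 3^2 + 1^2 + (-2)^2 + 4^2 + 4^2
= 9 + 1 + 4 + 16 + 16 = 46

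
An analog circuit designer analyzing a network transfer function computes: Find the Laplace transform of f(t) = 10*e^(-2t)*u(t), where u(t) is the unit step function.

Standard Laplace transform pair:
e^(-at)*u(t) <-> 1/(s+a)
With a = 2: L{10*e^(-2t)*u(t)} = 10/(s+2), ROC: Re(s) > -2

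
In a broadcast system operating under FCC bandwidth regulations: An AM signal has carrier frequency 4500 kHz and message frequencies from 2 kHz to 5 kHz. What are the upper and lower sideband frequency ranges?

Upper sideband (USB) = fc + [fm_low, fm_high] = 4500 + [2, 5] = [4502, 4505] kHz
Lower sideband (LSB) = fc - [fm_high, fm_low] = 4500 - [5, 2] = [4495, 4498] kHz
Total occupied spectrum: 4495 kHz to 4505 kHz (plus carrier at 4500 kHz)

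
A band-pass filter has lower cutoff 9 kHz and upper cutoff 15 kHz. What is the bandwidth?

Bandwidth = f_high - f_low
= 15 kHz - 9 kHz = 6 kHz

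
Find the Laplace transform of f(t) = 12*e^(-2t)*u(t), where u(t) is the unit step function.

Standard Laplace transform pair:
e^(-at)*u(t) <-> 1/(s+a)
With a = 2: L{12*e^(-2t)*u(t)} = 12/(s+2), ROC: Re(s) > -2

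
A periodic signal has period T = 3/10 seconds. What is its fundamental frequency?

The fundamental frequency is the reciprocal of the period.
f = 1/T = 1/(3/10) = 10/3 Hz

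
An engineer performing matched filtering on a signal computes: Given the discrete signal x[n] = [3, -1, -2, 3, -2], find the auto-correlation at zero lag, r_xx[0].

The auto-correlation at zero lag r_xx[0] equals the signal energy.
r_xx[0] = sum of x[n]^2 = 3^2 + (-1)^2 + (-2)^2 + 3^2 + (-2)^2
= 9 + 1 + 4 + 9 + 4 = 27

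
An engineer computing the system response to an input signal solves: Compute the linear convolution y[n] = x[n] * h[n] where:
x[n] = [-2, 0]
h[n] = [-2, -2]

y[n] = sum_k x[k]*h[n-k]. Output length = len(x) + len(h) - 1 = 2 + 2 - 1 = 3.
y[0] = -2*-2 = 4
y[1] = 0*-2 + -2*-2 = 4
y[2] = 0*-2 = 0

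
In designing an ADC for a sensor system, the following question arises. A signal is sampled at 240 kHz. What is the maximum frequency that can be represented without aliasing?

The maximum frequency that can be represented without aliasing
is the Nyquist frequency: f_max = f_s / 2 = 240 kHz / 2 = 120 kHz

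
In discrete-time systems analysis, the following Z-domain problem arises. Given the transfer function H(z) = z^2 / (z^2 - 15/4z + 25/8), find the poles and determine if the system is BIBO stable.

Poles are roots of the denominator: z^2 - 15/4z + 25/8 = 0.
Quadratic formula: z = [-(-15/4) +/- sqrt((-15/4)^2 - 4*(25/8))] / 2
Discriminant = 225/16 - 25/2 = 25/16; sqrt = 5/4.
z = (15/4 +/- 5/4) / 2 => z = 5/2 or z = 5/4.
|p1| = 5/2, |p2| = 5/4.
For BIBO stability, all poles must lie inside the unit circle (|p| < 1).
System is UNSTABLE since at least one |p| >= 1.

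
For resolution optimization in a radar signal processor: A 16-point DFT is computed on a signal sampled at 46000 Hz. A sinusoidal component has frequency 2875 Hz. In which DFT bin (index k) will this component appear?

DFT frequency resolution = f_s/N = 46000/16 = 2875 Hz
Bin index k = f_signal / resolution = 2875 / 2875 = 1
The signal frequency 2875 Hz falls in DFT bin k = 1.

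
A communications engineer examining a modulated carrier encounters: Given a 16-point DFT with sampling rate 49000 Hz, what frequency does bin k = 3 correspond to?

The frequency of DFT bin k is: f_k = k * f_s / N
f_3 = 3 * 49000 / 16 = 18375/2 Hz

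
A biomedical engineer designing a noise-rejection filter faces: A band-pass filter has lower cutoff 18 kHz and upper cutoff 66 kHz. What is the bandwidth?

Bandwidth = f_high - f_low
= 66 kHz - 18 kHz = 48 kHz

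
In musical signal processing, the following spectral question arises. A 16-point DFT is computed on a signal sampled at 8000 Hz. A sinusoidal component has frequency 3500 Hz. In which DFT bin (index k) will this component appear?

DFT frequency resolution = f_s/N = 8000/16 = 500 Hz
Bin index k = f_signal / resolution = 3500 / 500 = 7
The signal frequency 3500 Hz falls in DFT bin k = 7.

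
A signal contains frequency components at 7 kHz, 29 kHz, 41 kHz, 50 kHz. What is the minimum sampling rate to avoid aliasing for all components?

The highest frequency component is f_max = 50 kHz.
Nyquist rate = 2 * f_max = 2 * 50 kHz = 100 kHz.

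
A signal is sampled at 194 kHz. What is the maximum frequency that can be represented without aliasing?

The maximum frequency that can be represented without aliasing
is the Nyquist frequency: f_max = f_s / 2 = 194 kHz / 2 = 97 kHz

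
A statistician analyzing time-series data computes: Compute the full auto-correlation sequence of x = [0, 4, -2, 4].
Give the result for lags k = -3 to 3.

r_xx[k] = sum_m x[m]*x[m+k], indexed from 0, for k = -3 to 3:
  r_xx[-3] = x[3]*x[0] = 0
  r_xx[-2] = x[2]*x[0] + x[3]*x[1] = 16
  r_xx[-1] = x[1]*x[0] + x[2]*x[1] + x[3]*x[2] = -16
  r_xx[0] = x[0]*x[0] + x[1]*x[1] + x[2]*x[2] + x[3]*x[3] = 36
  r_xx[1] = x[0]*x[1] + x[1]*x[2] + x[2]*x[3] = -16
  r_xx[2] = x[0]*x[2] + x[1]*x[3] = 16
  r_xx[3] = x[0]*x[3] = 0
r_xx = [0, 16, -16, 36, -16, 16, 0]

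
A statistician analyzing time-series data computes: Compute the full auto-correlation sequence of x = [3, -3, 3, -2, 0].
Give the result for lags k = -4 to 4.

r_xx[k] = sum_m x[m]*x[m+k], indexed from 0, for k = -4 to 4:
  r_xx[-4] = x[4]*x[0] = 0
  r_xx[-3] = x[3]*x[0] + x[4]*x[1] = -6
  r_xx[-2] = x[2]*x[0] + x[3]*x[1] + x[4]*x[2] = 15
  r_xx[-1] = x[1]*x[0] + x[2]*x[1] + x[3]*x[2] + x[4]*x[3] = -24
  r_xx[0] = x[0]*x[0] + x[1]*x[1] + x[2]*x[2] + x[3]*x[3] + x[4]*x[4] = 31
  r_xx[1] = x[0]*x[1] + x[1]*x[2] + x[2]*x[3] + x[3]*x[4] = -24
  r_xx[2] = x[0]*x[2] + x[1]*x[3] + x[2]*x[4] = 15
  r_xx[3] = x[0]*x[3] + x[1]*x[4] = -6
  r_xx[4] = x[0]*x[4] = 0
r_xx = [0, -6, 15, -24, 31, -24, 15, -6, 0]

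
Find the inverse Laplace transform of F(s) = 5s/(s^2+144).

Standard pair: s/(s^2+w^2) <-> cos(wt)*u(t)
With k=5, w=12: f(t) = 5*cos(12t)*u(t)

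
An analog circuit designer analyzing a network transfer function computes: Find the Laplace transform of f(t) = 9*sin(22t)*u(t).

Standard pair: sin(wt)*u(t) <-> w/(s^2+w^2)
With w = 22: L{9*sin(22t)*u(t)} = 198/(s^2+484)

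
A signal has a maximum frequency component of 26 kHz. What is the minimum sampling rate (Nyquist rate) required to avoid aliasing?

By the Nyquist-Shannon sampling theorem,
the minimum sampling rate (Nyquist rate) must be at least 2 * f_max.
Nyquist rate = 2 * 26 kHz = 52 kHz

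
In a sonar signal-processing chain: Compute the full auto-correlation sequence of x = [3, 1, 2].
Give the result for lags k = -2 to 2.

r_xx[k] = sum_m x[m]*x[m+k], indexed from 0, for k = -2 to 2:
  r_xx[-2] = x[2]*x[0] = 6
  r_xx[-1] = x[1]*x[0] + x[2]*x[1] = 5
  r_xx[0] = x[0]*x[0] + x[1]*x[1] + x[2]*x[2] = 14
  r_xx[1] = x[0]*x[1] + x[1]*x[2] = 5
  r_xx[2] = x[0]*x[2] = 6
r_xx = [6, 5, 14, 5, 6]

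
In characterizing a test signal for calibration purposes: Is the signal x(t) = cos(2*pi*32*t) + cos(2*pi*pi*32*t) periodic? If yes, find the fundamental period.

f1 = 32 Hz, f2 = 32*pi Hz
Ratio f2/f1 = pi, which is irrational.
Since the frequency ratio is irrational, no common period exists.
The signal is not periodic.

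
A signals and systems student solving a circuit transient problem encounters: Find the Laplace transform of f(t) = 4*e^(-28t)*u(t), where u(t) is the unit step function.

Standard Laplace transform pair:
e^(-at)*u(t) <-> 1/(s+a)
With a = 28: L{4*e^(-28t)*u(t)} = 4/(s+28), ROC: Re(s) > -28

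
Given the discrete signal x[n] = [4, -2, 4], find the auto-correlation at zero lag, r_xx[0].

The auto-correlation at zero lag r_xx[0] equals the signal energy.
r_xx[0] = sum of x[n]^2 = 4^2 + (-2)^2 + 4^2
= 16 + 4 + 16 = 36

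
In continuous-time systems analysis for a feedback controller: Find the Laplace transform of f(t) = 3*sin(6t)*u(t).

Standard pair: sin(wt)*u(t) <-> w/(s^2+w^2)
With w = 6: L{3*sin(6t)*u(t)} = 18/(s^2+36)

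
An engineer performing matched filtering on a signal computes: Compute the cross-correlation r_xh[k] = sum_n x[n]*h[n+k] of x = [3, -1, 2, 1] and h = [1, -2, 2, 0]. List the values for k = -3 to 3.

Both sequences indexed from 0 and zero outside their support.
Lags with overlap: k = -3 to 3.
  r_xh[-3] = x[3]*h[0] = 1
  r_xh[-2] = x[2]*h[0] + x[3]*h[1] = 0
  r_xh[-1] = x[1]*h[0] + x[2]*h[1] + x[3]*h[2] = -3
  r_xh[0] = x[0]*h[0] + x[1]*h[1] + x[2]*h[2] + x[3]*h[3] = 9
  r_xh[1] = x[0]*h[1] + x[1]*h[2] + x[2]*h[3] = -8
  r_xh[2] = x[0]*h[2] + x[1]*h[3] = 6
  r_xh[3] = x[0]*h[3] = 0
r_xh = [1, 0, -3, 9, -8, 6, 0] (for k = -3, ..., 3)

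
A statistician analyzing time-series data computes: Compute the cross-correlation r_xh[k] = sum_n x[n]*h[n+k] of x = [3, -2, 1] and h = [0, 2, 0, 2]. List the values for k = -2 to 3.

Both sequences indexed from 0 and zero outside their support.
Lags with overlap: k = -2 to 3.
  r_xh[-2] = x[2]*h[0] = 0
  r_xh[-1] = x[1]*h[0] + x[2]*h[1] = 2
  r_xh[0] = x[0]*h[0] + x[1]*h[1] + x[2]*h[2] = -4
  r_xh[1] = x[0]*h[1] + x[1]*h[2] + x[2]*h[3] = 8
  r_xh[2] = x[0]*h[2] + x[1]*h[3] = -4
  r_xh[3] = x[0]*h[3] = 6
r_xh = [0, 2, -4, 8, -4, 6] (for k = -2, ..., 3)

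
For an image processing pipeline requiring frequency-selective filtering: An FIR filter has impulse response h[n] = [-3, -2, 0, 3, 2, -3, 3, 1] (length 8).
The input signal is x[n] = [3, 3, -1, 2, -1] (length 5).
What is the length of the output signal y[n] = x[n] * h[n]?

For linear convolution, the output length is:
len(y) = len(x) + len(h) - 1 = 5 + 8 - 1 = 12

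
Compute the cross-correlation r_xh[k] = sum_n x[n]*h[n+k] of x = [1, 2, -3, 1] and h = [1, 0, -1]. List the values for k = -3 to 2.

Both sequences indexed from 0 and zero outside their support.
Lags with overlap: k = -3 to 2.
  r_xh[-3] = x[3]*h[0] = 1
  r_xh[-2] = x[2]*h[0] + x[3]*h[1] = -3
  r_xh[-1] = x[1]*h[0] + x[2]*h[1] + x[3]*h[2] = 1
  r_xh[0] = x[0]*h[0] + x[1]*h[1] + x[2]*h[2] = 4
  r_xh[1] = x[0]*h[1] + x[1]*h[2] = -2
  r_xh[2] = x[0]*h[2] = -1
r_xh = [1, -3, 1, 4, -2, -1] (for k = -3, ..., 2)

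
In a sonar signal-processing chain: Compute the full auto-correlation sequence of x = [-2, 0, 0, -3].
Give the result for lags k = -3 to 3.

r_xx[k] = sum_m x[m]*x[m+k], indexed from 0, for k = -3 to 3:
  r_xx[-3] = x[3]*x[0] = 6
  r_xx[-2] = x[2]*x[0] + x[3]*x[1] = 0
  r_xx[-1] = x[1]*x[0] + x[2]*x[1] + x[3]*x[2] = 0
  r_xx[0] = x[0]*x[0] + x[1]*x[1] + x[2]*x[2] + x[3]*x[3] = 13
  r_xx[1] = x[0]*x[1] + x[1]*x[2] + x[2]*x[3] = 0
  r_xx[2] = x[0]*x[2] + x[1]*x[3] = 0
  r_xx[3] = x[0]*x[3] = 6
r_xx = [6, 0, 0, 13, 0, 0, 6]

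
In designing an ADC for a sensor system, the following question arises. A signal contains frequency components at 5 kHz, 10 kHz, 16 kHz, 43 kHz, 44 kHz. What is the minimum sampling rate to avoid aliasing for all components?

The highest frequency component is f_max = 44 kHz.
Nyquist rate = 2 * f_max = 2 * 44 kHz = 88 kHz.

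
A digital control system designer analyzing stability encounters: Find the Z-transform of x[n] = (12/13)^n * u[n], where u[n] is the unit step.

The Z-transform of a^n * u[n] is z/(z-a) for |z| > |a|.
Here a = 12/13, so X(z) = z/(z - (12/13)) = 13z/(13z - 12)
ROC: |z| > 12/13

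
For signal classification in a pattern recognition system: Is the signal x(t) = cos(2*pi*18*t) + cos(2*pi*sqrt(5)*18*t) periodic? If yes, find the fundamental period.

f1 = 18 Hz, f2 = 18*sqrt(5) Hz
Ratio f2/f1 = sqrt(5), which is irrational.
Since the frequency ratio is irrational, no common period exists.
The signal is not periodic.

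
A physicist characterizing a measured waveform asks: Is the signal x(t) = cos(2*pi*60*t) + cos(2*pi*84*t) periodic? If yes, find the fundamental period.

f1 = 60 Hz, f2 = 84 Hz
Period T1 = 1/60, T2 = 1/84
Ratio T1/T2 = 84/60, which is rational.
The signal is periodic with fundamental period T = 1/GCD(60,84) = 1/12 s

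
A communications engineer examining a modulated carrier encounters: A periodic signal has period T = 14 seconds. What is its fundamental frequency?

The fundamental frequency is the reciprocal of the period.
f = 1/T = 1/(14) = 1/14 Hz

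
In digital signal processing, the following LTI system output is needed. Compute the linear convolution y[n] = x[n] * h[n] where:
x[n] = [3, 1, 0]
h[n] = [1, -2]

y[n] = sum_k x[k]*h[n-k]. Output length = len(x) + len(h) - 1 = 3 + 2 - 1 = 4.
y[0] = 3*1 = 3
y[1] = 1*1 + 3*-2 = -5
y[2] = 0*1 + 1*-2 = -2
y[3] = 0*-2 = 0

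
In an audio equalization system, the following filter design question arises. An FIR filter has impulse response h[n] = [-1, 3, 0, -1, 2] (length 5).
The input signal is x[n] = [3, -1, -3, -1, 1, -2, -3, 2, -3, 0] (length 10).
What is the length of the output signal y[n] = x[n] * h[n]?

For linear convolution, the output length is:
len(y) = len(x) + len(h) - 1 = 10 + 5 - 1 = 14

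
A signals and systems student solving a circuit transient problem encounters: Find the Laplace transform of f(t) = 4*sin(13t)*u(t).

Standard pair: sin(wt)*u(t) <-> w/(s^2+w^2)
With w = 13: L{4*sin(13t)*u(t)} = 52/(s^2+169)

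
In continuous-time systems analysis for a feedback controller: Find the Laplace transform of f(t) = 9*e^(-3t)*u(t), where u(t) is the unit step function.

Standard Laplace transform pair:
e^(-at)*u(t) <-> 1/(s+a)
With a = 3: L{9*e^(-3t)*u(t)} = 9/(s+3), ROC: Re(s) > -3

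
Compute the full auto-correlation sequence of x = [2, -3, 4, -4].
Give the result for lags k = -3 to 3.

r_xx[k] = sum_m x[m]*x[m+k], indexed from 0, for k = -3 to 3:
  r_xx[-3] = x[3]*x[0] = -8
  r_xx[-2] = x[2]*x[0] + x[3]*x[1] = 20
  r_xx[-1] = x[1]*x[0] + x[2]*x[1] + x[3]*x[2] = -34
  r_xx[0] = x[0]*x[0] + x[1]*x[1] + x[2]*x[2] + x[3]*x[3] = 45
  r_xx[1] = x[0]*x[1] + x[1]*x[2] + x[2]*x[3] = -34
  r_xx[2] = x[0]*x[2] + x[1]*x[3] = 20
  r_xx[3] = x[0]*x[3] = -8
r_xx = [-8, 20, -34, 45, -34, 20, -8]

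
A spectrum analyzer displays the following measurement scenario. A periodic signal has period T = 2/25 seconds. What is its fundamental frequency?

The fundamental frequency is the reciprocal of the period.
f = 1/T = 1/(2/25) = 25/2 Hz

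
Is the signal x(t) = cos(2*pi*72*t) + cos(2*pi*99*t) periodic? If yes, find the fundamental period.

f1 = 72 Hz, f2 = 99 Hz
Period T1 = 1/72, T2 = 1/99
Ratio T1/T2 = 99/72, which is rational.
The signal is periodic with fundamental period T = 1/GCD(72,99) = 1/9 s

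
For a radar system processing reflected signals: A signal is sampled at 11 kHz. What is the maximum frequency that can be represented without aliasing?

The maximum frequency that can be represented without aliasing
is the Nyquist frequency: f_max = f_s / 2 = 11 kHz / 2 = 11/2 kHz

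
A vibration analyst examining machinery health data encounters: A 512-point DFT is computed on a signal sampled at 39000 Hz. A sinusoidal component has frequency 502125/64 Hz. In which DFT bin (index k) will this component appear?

DFT frequency resolution = f_s/N = 39000/512 = 4875/64 Hz
Bin index k = f_signal / resolution = 502125/64 / 4875/64 = 103
The signal frequency 502125/64 Hz falls in DFT bin k = 103.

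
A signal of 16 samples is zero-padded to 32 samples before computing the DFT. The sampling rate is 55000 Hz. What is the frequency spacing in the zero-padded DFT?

Original DFT: N = 16, resolution = f_s/N = 55000/16 = 6875/2 Hz
Zero-padded DFT: N = 32, resolution = f_s/N = 55000/32 = 6875/4 Hz
Zero-padding interpolates the spectrum (finer frequency grid)
but does NOT improve the true spectral resolution (ability to resolve close frequencies).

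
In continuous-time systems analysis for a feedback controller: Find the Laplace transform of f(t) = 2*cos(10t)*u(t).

Standard pair: cos(wt)*u(t) <-> s/(s^2+w^2)
With w = 10: L{2*cos(10t)*u(t)} = 2s/(s^2+100)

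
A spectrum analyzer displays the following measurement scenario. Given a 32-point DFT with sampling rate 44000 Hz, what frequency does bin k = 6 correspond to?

The frequency of DFT bin k is: f_k = k * f_s / N
f_6 = 6 * 44000 / 32 = 8250 Hz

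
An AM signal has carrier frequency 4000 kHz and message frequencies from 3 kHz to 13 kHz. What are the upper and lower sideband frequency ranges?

Upper sideband (USB) = fc + [fm_low, fm_high] = 4000 + [3, 13] = [4003, 4013] kHz
Lower sideband (LSB) = fc - [fm_high, fm_low] = 4000 - [13, 3] = [3987, 3997] kHz
Total occupied spectrum: 3987 kHz to 4013 kHz (plus carrier at 4000 kHz)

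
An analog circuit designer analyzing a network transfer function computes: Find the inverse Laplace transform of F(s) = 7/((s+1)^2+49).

Standard pair: w/((s+a)^2+w^2) <-> e^(-at)*sin(wt)*u(t)
With a=1, w=7: f(t) = e^(-t)*sin(7t)*u(t)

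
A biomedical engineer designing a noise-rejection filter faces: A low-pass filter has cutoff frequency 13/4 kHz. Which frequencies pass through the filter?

A low-pass filter passes all frequencies below the cutoff frequency 13/4 kHz and attenuates higher frequencies.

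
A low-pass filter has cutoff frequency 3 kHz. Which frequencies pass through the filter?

A low-pass filter passes all frequencies below the cutoff frequency 3 kHz and attenuates higher frequencies.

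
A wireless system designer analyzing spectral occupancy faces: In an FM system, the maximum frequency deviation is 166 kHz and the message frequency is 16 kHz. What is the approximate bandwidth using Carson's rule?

Carson's rule: BW = 2*(delta_f + f_m)
= 2*(166 + 16) kHz = 364 kHz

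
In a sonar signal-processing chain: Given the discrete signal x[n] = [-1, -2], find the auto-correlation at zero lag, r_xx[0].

The auto-correlation at zero lag r_xx[0] equals the signal energy.
r_xx[0] = sum of x[n]^2 = (-1)^2 + (-2)^2
= 1 + 4 = 5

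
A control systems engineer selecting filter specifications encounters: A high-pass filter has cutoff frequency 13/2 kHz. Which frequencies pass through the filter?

A high-pass filter passes all frequencies above the cutoff frequency 13/2 kHz and attenuates lower frequencies.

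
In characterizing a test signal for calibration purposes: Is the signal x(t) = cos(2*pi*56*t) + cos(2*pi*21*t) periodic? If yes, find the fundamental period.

f1 = 56 Hz, f2 = 21 Hz
Period T1 = 1/56, T2 = 1/21
Ratio T1/T2 = 21/56, which is rational.
The signal is periodic with fundamental period T = 1/GCD(56,21) = 1/7 s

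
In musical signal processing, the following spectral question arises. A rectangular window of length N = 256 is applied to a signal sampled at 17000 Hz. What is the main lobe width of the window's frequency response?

For a rectangular window of length N,
the main lobe width in frequency is 2*f_s/N.
= 2*17000/256 = 2125/16 Hz
This determines the minimum frequency separation for resolving two sinusoids.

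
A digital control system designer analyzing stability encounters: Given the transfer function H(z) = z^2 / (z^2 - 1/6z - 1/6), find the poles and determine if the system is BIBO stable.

Poles are roots of the denominator: z^2 - 1/6z - 1/6 = 0.
Quadratic formula: z = [-(-1/6) +/- sqrt((-1/6)^2 - 4*(-1/6))] / 2
Discriminant = 1/36 + 2/3 = 25/36; sqrt = 5/6.
z = (1/6 +/- 5/6) / 2 => z = 1/2 or z = -1/3.
|p1| = 1/3, |p2| = 1/2.
For BIBO stability, all poles must lie inside the unit circle (|p| < 1).
System is STABLE since both |p| < 1.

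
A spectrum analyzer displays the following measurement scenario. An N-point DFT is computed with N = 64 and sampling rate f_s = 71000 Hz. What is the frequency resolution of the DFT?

DFT frequency resolution = f_s / N
= 71000 / 64 = 8875/8 Hz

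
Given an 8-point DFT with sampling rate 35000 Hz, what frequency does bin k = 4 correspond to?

The frequency of DFT bin k is: f_k = k * f_s / N
f_4 = 4 * 35000 / 8 = 17500 Hz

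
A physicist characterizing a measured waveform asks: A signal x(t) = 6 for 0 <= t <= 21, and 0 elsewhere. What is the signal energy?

Energy = integral of |x(t)|^2 dt over the signal duration
= 6^2 * 21 = 36 * 21 = 756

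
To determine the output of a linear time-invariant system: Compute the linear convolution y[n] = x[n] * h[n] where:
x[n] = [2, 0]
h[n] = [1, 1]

y[n] = sum_k x[k]*h[n-k]. Output length = len(x) + len(h) - 1 = 2 + 2 - 1 = 3.
y[0] = 2*1 = 2
y[1] = 0*1 + 2*1 = 2
y[2] = 0*1 = 0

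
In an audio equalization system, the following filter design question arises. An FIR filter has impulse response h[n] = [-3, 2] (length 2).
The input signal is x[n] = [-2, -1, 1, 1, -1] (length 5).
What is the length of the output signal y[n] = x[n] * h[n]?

For linear convolution, the output length is:
len(y) = len(x) + len(h) - 1 = 5 + 2 - 1 = 6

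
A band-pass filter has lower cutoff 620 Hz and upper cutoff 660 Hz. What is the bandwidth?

Bandwidth = f_high - f_low
= 660 Hz - 620 Hz = 40 Hz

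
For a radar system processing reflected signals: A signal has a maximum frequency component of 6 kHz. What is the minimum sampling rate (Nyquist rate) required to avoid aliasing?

By the Nyquist-Shannon sampling theorem,
the minimum sampling rate (Nyquist rate) must be at least 2 * f_max.
Nyquist rate = 2 * 6 kHz = 12 kHz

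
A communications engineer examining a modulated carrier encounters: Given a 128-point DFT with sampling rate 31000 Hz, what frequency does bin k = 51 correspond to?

The frequency of DFT bin k is: f_k = k * f_s / N
f_51 = 51 * 31000 / 128 = 197625/16 Hz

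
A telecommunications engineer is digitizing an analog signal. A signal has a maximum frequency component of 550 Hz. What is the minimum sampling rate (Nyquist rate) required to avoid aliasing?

By the Nyquist-Shannon sampling theorem,
the minimum sampling rate (Nyquist rate) must be at least 2 * f_max.
Nyquist rate = 2 * 550 Hz = 1100 Hz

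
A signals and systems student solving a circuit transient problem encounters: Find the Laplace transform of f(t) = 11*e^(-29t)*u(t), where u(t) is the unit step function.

Standard Laplace transform pair:
e^(-at)*u(t) <-> 1/(s+a)
With a = 29: L{11*e^(-29t)*u(t)} = 11/(s+29), ROC: Re(s) > -29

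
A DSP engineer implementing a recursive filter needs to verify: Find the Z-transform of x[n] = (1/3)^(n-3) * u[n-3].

Time-shifting property: if X(z) = Z{x[n]}, then Z{x[n-d]} = z^(-d) * X(z)
X(z) = z/(z - 1/3) for x[n] = (1/3)^n * u[n]
Z{x[n-3]} = z^(-3) * z/(z - 1/3) = z^(-2)/(z - 1/3)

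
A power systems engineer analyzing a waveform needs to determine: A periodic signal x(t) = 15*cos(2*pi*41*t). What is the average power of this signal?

Average power of A*cos(wt) is A^2/2.
P = 15^2 / 2 = 225/2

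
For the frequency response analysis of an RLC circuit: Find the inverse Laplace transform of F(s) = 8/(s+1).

Standard pair: k/(s+a) <-> k*e^(-at)*u(t)
With k=8, a=1: f(t) = 8*e^(-t)*u(t)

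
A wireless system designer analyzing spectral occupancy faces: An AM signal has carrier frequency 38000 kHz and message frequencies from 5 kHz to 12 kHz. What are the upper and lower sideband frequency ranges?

Upper sideband (USB) = fc + [fm_low, fm_high] = 38000 + [5, 12] = [38005, 38012] kHz
Lower sideband (LSB) = fc - [fm_high, fm_low] = 38000 - [12, 5] = [37988, 37995] kHz
Total occupied spectrum: 37988 kHz to 38012 kHz (plus carrier at 38000 kHz)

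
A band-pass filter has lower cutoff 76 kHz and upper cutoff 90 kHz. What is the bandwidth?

Bandwidth = f_high - f_low
= 90 kHz - 76 kHz = 14 kHz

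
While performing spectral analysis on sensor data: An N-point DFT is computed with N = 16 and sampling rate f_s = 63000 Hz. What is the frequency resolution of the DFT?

DFT frequency resolution = f_s / N
= 63000 / 16 = 7875/2 Hz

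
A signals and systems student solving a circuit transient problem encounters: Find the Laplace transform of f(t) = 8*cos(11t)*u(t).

Standard pair: cos(wt)*u(t) <-> s/(s^2+w^2)
With w = 11: L{8*cos(11t)*u(t)} = 8s/(s^2+121)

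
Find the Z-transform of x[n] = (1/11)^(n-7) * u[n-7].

Time-shifting property: if X(z) = Z{x[n]}, then Z{x[n-d]} = z^(-d) * X(z)
X(z) = z/(z - 1/11) for x[n] = (1/11)^n * u[n]
Z{x[n-7]} = z^(-7) * z/(z - 1/11) = z^(-6)/(z - 1/11)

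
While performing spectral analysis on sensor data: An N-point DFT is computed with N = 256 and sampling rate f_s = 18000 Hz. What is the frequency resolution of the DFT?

DFT frequency resolution = f_s / N
= 18000 / 256 = 1125/16 Hz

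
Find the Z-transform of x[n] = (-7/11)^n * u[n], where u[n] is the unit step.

The Z-transform of a^n * u[n] is z/(z-a) for |z| > |a|.
Here a = -7/11, so X(z) = z/(z - (-7/11)) = 11z/(11z + 7)
ROC: |z| > 7/11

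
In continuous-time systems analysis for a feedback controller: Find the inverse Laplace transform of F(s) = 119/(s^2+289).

Standard pair: w/(s^2+w^2) <-> sin(wt)*u(t)
Recognize w^2 = 289, so w = 17; numerator 119 = 7*17.
f(t) = 7*sin(17t)*u(t)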